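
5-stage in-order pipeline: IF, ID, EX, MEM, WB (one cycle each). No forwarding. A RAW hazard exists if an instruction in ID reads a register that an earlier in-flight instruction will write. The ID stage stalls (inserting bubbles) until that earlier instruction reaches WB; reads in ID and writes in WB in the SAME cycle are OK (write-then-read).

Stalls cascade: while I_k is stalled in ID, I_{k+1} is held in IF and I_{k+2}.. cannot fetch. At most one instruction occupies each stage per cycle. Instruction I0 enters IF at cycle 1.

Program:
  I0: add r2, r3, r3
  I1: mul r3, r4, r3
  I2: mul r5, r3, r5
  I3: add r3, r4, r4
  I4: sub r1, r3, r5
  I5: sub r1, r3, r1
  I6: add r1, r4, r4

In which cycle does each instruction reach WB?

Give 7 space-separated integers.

I0 add r2 <- r3,r3: IF@1 ID@2 stall=0 (-) EX@3 MEM@4 WB@5
I1 mul r3 <- r4,r3: IF@2 ID@3 stall=0 (-) EX@4 MEM@5 WB@6
I2 mul r5 <- r3,r5: IF@3 ID@4 stall=2 (RAW on I1.r3 (WB@6)) EX@7 MEM@8 WB@9
I3 add r3 <- r4,r4: IF@4 ID@7 stall=0 (-) EX@8 MEM@9 WB@10
I4 sub r1 <- r3,r5: IF@7 ID@8 stall=2 (RAW on I3.r3 (WB@10)) EX@11 MEM@12 WB@13
I5 sub r1 <- r3,r1: IF@8 ID@11 stall=2 (RAW on I4.r1 (WB@13)) EX@14 MEM@15 WB@16
I6 add r1 <- r4,r4: IF@11 ID@14 stall=0 (-) EX@15 MEM@16 WB@17

Answer: 5 6 9 10 13 16 17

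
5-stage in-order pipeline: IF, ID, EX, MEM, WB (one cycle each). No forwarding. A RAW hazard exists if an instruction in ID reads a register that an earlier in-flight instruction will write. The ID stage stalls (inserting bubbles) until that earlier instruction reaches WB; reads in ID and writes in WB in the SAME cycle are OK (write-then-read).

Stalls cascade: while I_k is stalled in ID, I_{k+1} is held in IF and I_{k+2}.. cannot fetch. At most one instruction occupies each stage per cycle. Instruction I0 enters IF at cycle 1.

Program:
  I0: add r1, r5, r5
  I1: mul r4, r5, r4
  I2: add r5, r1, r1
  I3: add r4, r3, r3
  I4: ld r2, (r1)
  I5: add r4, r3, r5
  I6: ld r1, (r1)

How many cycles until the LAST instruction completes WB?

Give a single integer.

I0 add r1 <- r5,r5: IF@1 ID@2 stall=0 (-) EX@3 MEM@4 WB@5
I1 mul r4 <- r5,r4: IF@2 ID@3 stall=0 (-) EX@4 MEM@5 WB@6
I2 add r5 <- r1,r1: IF@3 ID@4 stall=1 (RAW on I0.r1 (WB@5)) EX@6 MEM@7 WB@8
I3 add r4 <- r3,r3: IF@4 ID@6 stall=0 (-) EX@7 MEM@8 WB@9
I4 ld r2 <- r1: IF@6 ID@7 stall=0 (-) EX@8 MEM@9 WB@10
I5 add r4 <- r3,r5: IF@7 ID@8 stall=0 (-) EX@9 MEM@10 WB@11
I6 ld r1 <- r1: IF@8 ID@9 stall=0 (-) EX@10 MEM@11 WB@12

Answer: 12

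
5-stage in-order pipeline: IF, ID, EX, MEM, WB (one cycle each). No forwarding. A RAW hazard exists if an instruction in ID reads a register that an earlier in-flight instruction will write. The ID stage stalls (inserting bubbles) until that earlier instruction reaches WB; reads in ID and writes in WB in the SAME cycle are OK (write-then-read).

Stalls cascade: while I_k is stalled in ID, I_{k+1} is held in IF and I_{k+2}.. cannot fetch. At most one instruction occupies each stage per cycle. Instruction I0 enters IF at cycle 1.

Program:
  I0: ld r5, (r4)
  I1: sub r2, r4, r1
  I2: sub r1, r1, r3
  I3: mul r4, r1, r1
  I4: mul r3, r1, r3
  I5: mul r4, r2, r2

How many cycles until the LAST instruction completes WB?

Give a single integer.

Answer: 12

Derivation:
I0 ld r5 <- r4: IF@1 ID@2 stall=0 (-) EX@3 MEM@4 WB@5
I1 sub r2 <- r4,r1: IF@2 ID@3 stall=0 (-) EX@4 MEM@5 WB@6
I2 sub r1 <- r1,r3: IF@3 ID@4 stall=0 (-) EX@5 MEM@6 WB@7
I3 mul r4 <- r1,r1: IF@4 ID@5 stall=2 (RAW on I2.r1 (WB@7)) EX@8 MEM@9 WB@10
I4 mul r3 <- r1,r3: IF@5 ID@8 stall=0 (-) EX@9 MEM@10 WB@11
I5 mul r4 <- r2,r2: IF@8 ID@9 stall=0 (-) EX@10 MEM@11 WB@12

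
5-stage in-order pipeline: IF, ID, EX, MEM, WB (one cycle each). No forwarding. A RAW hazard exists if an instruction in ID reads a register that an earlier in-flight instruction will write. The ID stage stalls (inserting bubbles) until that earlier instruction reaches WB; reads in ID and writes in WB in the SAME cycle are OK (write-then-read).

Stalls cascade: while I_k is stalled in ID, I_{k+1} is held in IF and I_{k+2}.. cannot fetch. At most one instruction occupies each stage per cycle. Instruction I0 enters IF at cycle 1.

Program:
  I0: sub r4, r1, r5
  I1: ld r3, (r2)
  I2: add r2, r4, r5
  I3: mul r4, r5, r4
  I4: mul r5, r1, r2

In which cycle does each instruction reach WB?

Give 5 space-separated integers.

I0 sub r4 <- r1,r5: IF@1 ID@2 stall=0 (-) EX@3 MEM@4 WB@5
I1 ld r3 <- r2: IF@2 ID@3 stall=0 (-) EX@4 MEM@5 WB@6
I2 add r2 <- r4,r5: IF@3 ID@4 stall=1 (RAW on I0.r4 (WB@5)) EX@6 MEM@7 WB@8
I3 mul r4 <- r5,r4: IF@4 ID@6 stall=0 (-) EX@7 MEM@8 WB@9
I4 mul r5 <- r1,r2: IF@6 ID@7 stall=1 (RAW on I2.r2 (WB@8)) EX@9 MEM@10 WB@11

Answer: 5 6 8 9 11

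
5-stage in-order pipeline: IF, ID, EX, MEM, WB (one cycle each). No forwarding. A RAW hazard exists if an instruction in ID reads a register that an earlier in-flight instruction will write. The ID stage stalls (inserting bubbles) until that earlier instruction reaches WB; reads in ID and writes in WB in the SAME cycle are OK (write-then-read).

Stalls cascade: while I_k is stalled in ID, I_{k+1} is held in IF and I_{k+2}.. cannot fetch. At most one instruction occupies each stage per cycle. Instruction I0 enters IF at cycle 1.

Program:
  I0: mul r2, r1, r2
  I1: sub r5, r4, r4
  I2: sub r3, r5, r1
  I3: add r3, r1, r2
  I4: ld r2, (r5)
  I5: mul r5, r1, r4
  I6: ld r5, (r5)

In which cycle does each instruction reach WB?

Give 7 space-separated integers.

Answer: 5 6 9 10 11 12 15

Derivation:
I0 mul r2 <- r1,r2: IF@1 ID@2 stall=0 (-) EX@3 MEM@4 WB@5
I1 sub r5 <- r4,r4: IF@2 ID@3 stall=0 (-) EX@4 MEM@5 WB@6
I2 sub r3 <- r5,r1: IF@3 ID@4 stall=2 (RAW on I1.r5 (WB@6)) EX@7 MEM@8 WB@9
I3 add r3 <- r1,r2: IF@4 ID@7 stall=0 (-) EX@8 MEM@9 WB@10
I4 ld r2 <- r5: IF@7 ID@8 stall=0 (-) EX@9 MEM@10 WB@11
I5 mul r5 <- r1,r4: IF@8 ID@9 stall=0 (-) EX@10 MEM@11 WB@12
I6 ld r5 <- r5: IF@9 ID@10 stall=2 (RAW on I5.r5 (WB@12)) EX@13 MEM@14 WB@15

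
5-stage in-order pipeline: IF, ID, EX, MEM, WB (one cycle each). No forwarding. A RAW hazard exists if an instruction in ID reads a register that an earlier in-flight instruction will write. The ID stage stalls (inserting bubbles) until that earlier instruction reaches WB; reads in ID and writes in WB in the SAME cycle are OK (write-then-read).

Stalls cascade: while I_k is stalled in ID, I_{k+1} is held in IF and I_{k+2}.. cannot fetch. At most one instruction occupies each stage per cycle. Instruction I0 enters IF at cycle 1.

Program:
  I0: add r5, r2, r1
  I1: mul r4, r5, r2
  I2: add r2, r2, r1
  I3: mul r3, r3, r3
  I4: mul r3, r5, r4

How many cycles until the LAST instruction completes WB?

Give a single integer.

Answer: 11

Derivation:
I0 add r5 <- r2,r1: IF@1 ID@2 stall=0 (-) EX@3 MEM@4 WB@5
I1 mul r4 <- r5,r2: IF@2 ID@3 stall=2 (RAW on I0.r5 (WB@5)) EX@6 MEM@7 WB@8
I2 add r2 <- r2,r1: IF@3 ID@6 stall=0 (-) EX@7 MEM@8 WB@9
I3 mul r3 <- r3,r3: IF@6 ID@7 stall=0 (-) EX@8 MEM@9 WB@10
I4 mul r3 <- r5,r4: IF@7 ID@8 stall=0 (-) EX@9 MEM@10 WB@11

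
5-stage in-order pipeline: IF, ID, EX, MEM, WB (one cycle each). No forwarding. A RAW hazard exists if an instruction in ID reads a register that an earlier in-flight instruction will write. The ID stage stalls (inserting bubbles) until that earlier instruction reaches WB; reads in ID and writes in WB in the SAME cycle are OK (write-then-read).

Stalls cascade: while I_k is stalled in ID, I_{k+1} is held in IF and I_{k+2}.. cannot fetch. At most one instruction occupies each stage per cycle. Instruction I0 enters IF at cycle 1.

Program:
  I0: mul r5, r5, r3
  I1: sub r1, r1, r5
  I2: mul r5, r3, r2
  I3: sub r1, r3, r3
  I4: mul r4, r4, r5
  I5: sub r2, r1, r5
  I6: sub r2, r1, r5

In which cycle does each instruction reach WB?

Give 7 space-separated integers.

Answer: 5 8 9 10 12 13 14

Derivation:
I0 mul r5 <- r5,r3: IF@1 ID@2 stall=0 (-) EX@3 MEM@4 WB@5
I1 sub r1 <- r1,r5: IF@2 ID@3 stall=2 (RAW on I0.r5 (WB@5)) EX@6 MEM@7 WB@8
I2 mul r5 <- r3,r2: IF@3 ID@6 stall=0 (-) EX@7 MEM@8 WB@9
I3 sub r1 <- r3,r3: IF@6 ID@7 stall=0 (-) EX@8 MEM@9 WB@10
I4 mul r4 <- r4,r5: IF@7 ID@8 stall=1 (RAW on I2.r5 (WB@9)) EX@10 MEM@11 WB@12
I5 sub r2 <- r1,r5: IF@8 ID@10 stall=0 (-) EX@11 MEM@12 WB@13
I6 sub r2 <- r1,r5: IF@10 ID@11 stall=0 (-) EX@12 MEM@13 WB@14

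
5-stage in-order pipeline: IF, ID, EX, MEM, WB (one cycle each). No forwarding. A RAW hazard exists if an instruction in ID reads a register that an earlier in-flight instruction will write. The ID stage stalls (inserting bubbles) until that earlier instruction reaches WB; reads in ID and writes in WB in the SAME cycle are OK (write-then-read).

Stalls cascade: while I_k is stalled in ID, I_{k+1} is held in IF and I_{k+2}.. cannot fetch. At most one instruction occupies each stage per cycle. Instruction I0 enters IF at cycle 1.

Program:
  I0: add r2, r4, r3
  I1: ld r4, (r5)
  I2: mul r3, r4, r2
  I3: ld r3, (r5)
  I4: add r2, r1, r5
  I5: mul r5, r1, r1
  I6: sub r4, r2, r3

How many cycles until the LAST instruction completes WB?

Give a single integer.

I0 add r2 <- r4,r3: IF@1 ID@2 stall=0 (-) EX@3 MEM@4 WB@5
I1 ld r4 <- r5: IF@2 ID@3 stall=0 (-) EX@4 MEM@5 WB@6
I2 mul r3 <- r4,r2: IF@3 ID@4 stall=2 (RAW on I1.r4 (WB@6)) EX@7 MEM@8 WB@9
I3 ld r3 <- r5: IF@4 ID@7 stall=0 (-) EX@8 MEM@9 WB@10
I4 add r2 <- r1,r5: IF@7 ID@8 stall=0 (-) EX@9 MEM@10 WB@11
I5 mul r5 <- r1,r1: IF@8 ID@9 stall=0 (-) EX@10 MEM@11 WB@12
I6 sub r4 <- r2,r3: IF@9 ID@10 stall=1 (RAW on I4.r2 (WB@11)) EX@12 MEM@13 WB@14

Answer: 14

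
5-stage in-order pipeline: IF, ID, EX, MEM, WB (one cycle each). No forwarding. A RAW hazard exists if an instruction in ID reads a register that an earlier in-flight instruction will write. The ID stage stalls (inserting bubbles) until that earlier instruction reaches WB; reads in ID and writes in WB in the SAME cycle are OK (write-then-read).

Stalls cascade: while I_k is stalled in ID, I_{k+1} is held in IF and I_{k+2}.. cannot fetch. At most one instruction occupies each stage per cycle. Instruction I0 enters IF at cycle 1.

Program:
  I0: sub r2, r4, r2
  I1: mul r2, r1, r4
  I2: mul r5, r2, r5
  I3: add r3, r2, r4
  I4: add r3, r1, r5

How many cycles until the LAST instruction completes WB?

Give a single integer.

Answer: 12

Derivation:
I0 sub r2 <- r4,r2: IF@1 ID@2 stall=0 (-) EX@3 MEM@4 WB@5
I1 mul r2 <- r1,r4: IF@2 ID@3 stall=0 (-) EX@4 MEM@5 WB@6
I2 mul r5 <- r2,r5: IF@3 ID@4 stall=2 (RAW on I1.r2 (WB@6)) EX@7 MEM@8 WB@9
I3 add r3 <- r2,r4: IF@4 ID@7 stall=0 (-) EX@8 MEM@9 WB@10
I4 add r3 <- r1,r5: IF@7 ID@8 stall=1 (RAW on I2.r5 (WB@9)) EX@10 MEM@11 WB@12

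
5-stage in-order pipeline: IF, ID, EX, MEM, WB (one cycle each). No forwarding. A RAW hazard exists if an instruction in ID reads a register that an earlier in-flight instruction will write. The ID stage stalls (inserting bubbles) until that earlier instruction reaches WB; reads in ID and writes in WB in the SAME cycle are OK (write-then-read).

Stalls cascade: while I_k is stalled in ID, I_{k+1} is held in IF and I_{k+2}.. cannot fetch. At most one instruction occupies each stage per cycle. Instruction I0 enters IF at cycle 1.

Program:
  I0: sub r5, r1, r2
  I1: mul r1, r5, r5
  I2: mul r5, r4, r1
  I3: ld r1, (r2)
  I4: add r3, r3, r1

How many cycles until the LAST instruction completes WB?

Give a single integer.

I0 sub r5 <- r1,r2: IF@1 ID@2 stall=0 (-) EX@3 MEM@4 WB@5
I1 mul r1 <- r5,r5: IF@2 ID@3 stall=2 (RAW on I0.r5 (WB@5)) EX@6 MEM@7 WB@8
I2 mul r5 <- r4,r1: IF@3 ID@6 stall=2 (RAW on I1.r1 (WB@8)) EX@9 MEM@10 WB@11
I3 ld r1 <- r2: IF@6 ID@9 stall=0 (-) EX@10 MEM@11 WB@12
I4 add r3 <- r3,r1: IF@9 ID@10 stall=2 (RAW on I3.r1 (WB@12)) EX@13 MEM@14 WB@15

Answer: 15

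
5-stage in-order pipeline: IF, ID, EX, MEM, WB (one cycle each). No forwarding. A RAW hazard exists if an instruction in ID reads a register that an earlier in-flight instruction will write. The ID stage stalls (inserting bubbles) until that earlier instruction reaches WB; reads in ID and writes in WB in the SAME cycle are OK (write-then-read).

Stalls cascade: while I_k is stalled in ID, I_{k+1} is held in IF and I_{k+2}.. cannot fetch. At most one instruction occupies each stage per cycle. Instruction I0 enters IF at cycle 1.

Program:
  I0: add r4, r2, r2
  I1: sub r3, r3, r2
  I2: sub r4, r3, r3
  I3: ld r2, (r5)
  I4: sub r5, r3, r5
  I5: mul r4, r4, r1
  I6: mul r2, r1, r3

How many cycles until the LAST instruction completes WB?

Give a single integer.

Answer: 13

Derivation:
I0 add r4 <- r2,r2: IF@1 ID@2 stall=0 (-) EX@3 MEM@4 WB@5
I1 sub r3 <- r3,r2: IF@2 ID@3 stall=0 (-) EX@4 MEM@5 WB@6
I2 sub r4 <- r3,r3: IF@3 ID@4 stall=2 (RAW on I1.r3 (WB@6)) EX@7 MEM@8 WB@9
I3 ld r2 <- r5: IF@4 ID@7 stall=0 (-) EX@8 MEM@9 WB@10
I4 sub r5 <- r3,r5: IF@7 ID@8 stall=0 (-) EX@9 MEM@10 WB@11
I5 mul r4 <- r4,r1: IF@8 ID@9 stall=0 (-) EX@10 MEM@11 WB@12
I6 mul r2 <- r1,r3: IF@9 ID@10 stall=0 (-) EX@11 MEM@12 WB@13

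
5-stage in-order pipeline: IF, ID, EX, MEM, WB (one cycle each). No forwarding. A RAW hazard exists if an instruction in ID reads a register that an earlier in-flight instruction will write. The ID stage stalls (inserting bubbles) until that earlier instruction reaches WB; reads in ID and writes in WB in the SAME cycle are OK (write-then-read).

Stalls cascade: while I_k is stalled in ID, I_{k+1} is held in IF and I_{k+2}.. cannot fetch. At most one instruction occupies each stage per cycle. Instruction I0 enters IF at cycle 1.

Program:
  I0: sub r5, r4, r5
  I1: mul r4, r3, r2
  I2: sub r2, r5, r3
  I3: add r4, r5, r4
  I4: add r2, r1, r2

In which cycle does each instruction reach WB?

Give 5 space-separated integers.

Answer: 5 6 8 9 11

Derivation:
I0 sub r5 <- r4,r5: IF@1 ID@2 stall=0 (-) EX@3 MEM@4 WB@5
I1 mul r4 <- r3,r2: IF@2 ID@3 stall=0 (-) EX@4 MEM@5 WB@6
I2 sub r2 <- r5,r3: IF@3 ID@4 stall=1 (RAW on I0.r5 (WB@5)) EX@6 MEM@7 WB@8
I3 add r4 <- r5,r4: IF@4 ID@6 stall=0 (-) EX@7 MEM@8 WB@9
I4 add r2 <- r1,r2: IF@6 ID@7 stall=1 (RAW on I2.r2 (WB@8)) EX@9 MEM@10 WB@11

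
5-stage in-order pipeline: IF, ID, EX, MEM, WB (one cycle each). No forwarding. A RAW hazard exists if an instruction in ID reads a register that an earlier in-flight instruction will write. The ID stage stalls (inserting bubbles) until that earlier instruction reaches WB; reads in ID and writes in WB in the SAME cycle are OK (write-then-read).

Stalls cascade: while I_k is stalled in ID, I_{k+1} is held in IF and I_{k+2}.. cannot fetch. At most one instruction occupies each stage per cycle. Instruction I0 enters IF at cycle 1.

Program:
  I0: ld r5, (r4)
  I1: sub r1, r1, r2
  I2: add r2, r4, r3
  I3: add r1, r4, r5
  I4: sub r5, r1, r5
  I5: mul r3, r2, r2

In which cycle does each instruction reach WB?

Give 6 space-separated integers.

Answer: 5 6 7 8 11 12

Derivation:
I0 ld r5 <- r4: IF@1 ID@2 stall=0 (-) EX@3 MEM@4 WB@5
I1 sub r1 <- r1,r2: IF@2 ID@3 stall=0 (-) EX@4 MEM@5 WB@6
I2 add r2 <- r4,r3: IF@3 ID@4 stall=0 (-) EX@5 MEM@6 WB@7
I3 add r1 <- r4,r5: IF@4 ID@5 stall=0 (-) EX@6 MEM@7 WB@8
I4 sub r5 <- r1,r5: IF@5 ID@6 stall=2 (RAW on I3.r1 (WB@8)) EX@9 MEM@10 WB@11
I5 mul r3 <- r2,r2: IF@6 ID@9 stall=0 (-) EX@10 MEM@11 WB@12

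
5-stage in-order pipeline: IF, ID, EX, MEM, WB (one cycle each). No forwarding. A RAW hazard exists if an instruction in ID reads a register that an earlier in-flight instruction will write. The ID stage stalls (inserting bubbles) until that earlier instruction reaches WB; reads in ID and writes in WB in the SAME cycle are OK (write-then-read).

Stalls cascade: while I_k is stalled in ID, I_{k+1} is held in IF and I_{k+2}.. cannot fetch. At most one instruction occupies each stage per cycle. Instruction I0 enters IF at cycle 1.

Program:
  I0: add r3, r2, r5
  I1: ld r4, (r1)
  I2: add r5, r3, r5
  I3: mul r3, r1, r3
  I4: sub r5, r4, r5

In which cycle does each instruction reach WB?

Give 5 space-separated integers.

Answer: 5 6 8 9 11

Derivation:
I0 add r3 <- r2,r5: IF@1 ID@2 stall=0 (-) EX@3 MEM@4 WB@5
I1 ld r4 <- r1: IF@2 ID@3 stall=0 (-) EX@4 MEM@5 WB@6
I2 add r5 <- r3,r5: IF@3 ID@4 stall=1 (RAW on I0.r3 (WB@5)) EX@6 MEM@7 WB@8
I3 mul r3 <- r1,r3: IF@4 ID@6 stall=0 (-) EX@7 MEM@8 WB@9
I4 sub r5 <- r4,r5: IF@6 ID@7 stall=1 (RAW on I2.r5 (WB@8)) EX@9 MEM@10 WB@11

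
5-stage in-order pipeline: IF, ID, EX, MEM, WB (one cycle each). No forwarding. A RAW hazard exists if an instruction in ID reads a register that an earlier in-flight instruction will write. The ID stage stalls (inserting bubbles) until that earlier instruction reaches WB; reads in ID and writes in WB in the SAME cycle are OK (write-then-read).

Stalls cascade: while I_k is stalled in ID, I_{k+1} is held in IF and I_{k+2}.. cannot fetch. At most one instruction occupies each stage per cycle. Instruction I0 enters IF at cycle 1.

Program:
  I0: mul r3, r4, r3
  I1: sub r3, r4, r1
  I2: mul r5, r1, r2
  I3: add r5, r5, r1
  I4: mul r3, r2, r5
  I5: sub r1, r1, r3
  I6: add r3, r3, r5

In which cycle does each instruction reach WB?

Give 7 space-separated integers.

I0 mul r3 <- r4,r3: IF@1 ID@2 stall=0 (-) EX@3 MEM@4 WB@5
I1 sub r3 <- r4,r1: IF@2 ID@3 stall=0 (-) EX@4 MEM@5 WB@6
I2 mul r5 <- r1,r2: IF@3 ID@4 stall=0 (-) EX@5 MEM@6 WB@7
I3 add r5 <- r5,r1: IF@4 ID@5 stall=2 (RAW on I2.r5 (WB@7)) EX@8 MEM@9 WB@10
I4 mul r3 <- r2,r5: IF@5 ID@8 stall=2 (RAW on I3.r5 (WB@10)) EX@11 MEM@12 WB@13
I5 sub r1 <- r1,r3: IF@8 ID@11 stall=2 (RAW on I4.r3 (WB@13)) EX@14 MEM@15 WB@16
I6 add r3 <- r3,r5: IF@11 ID@14 stall=0 (-) EX@15 MEM@16 WB@17

Answer: 5 6 7 10 13 16 17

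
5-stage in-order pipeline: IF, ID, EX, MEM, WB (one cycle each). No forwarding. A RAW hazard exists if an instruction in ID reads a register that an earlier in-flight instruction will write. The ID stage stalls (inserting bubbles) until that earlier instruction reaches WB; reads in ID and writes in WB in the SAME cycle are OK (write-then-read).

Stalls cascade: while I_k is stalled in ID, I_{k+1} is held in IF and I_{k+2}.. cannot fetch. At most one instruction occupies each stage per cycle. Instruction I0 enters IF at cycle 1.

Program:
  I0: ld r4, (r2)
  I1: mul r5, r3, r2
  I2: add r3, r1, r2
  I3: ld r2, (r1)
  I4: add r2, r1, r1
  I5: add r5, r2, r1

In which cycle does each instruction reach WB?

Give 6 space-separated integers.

I0 ld r4 <- r2: IF@1 ID@2 stall=0 (-) EX@3 MEM@4 WB@5
I1 mul r5 <- r3,r2: IF@2 ID@3 stall=0 (-) EX@4 MEM@5 WB@6
I2 add r3 <- r1,r2: IF@3 ID@4 stall=0 (-) EX@5 MEM@6 WB@7
I3 ld r2 <- r1: IF@4 ID@5 stall=0 (-) EX@6 MEM@7 WB@8
I4 add r2 <- r1,r1: IF@5 ID@6 stall=0 (-) EX@7 MEM@8 WB@9
I5 add r5 <- r2,r1: IF@6 ID@7 stall=2 (RAW on I4.r2 (WB@9)) EX@10 MEM@11 WB@12

Answer: 5 6 7 8 9 12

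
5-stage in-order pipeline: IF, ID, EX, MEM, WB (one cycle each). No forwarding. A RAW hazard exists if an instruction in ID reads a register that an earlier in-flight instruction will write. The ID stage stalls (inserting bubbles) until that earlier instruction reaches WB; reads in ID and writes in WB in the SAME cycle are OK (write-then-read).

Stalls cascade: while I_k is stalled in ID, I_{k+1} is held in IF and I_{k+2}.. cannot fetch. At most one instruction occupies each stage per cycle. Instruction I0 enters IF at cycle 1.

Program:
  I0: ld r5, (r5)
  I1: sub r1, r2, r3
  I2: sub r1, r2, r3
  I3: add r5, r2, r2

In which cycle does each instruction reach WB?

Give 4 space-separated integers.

I0 ld r5 <- r5: IF@1 ID@2 stall=0 (-) EX@3 MEM@4 WB@5
I1 sub r1 <- r2,r3: IF@2 ID@3 stall=0 (-) EX@4 MEM@5 WB@6
I2 sub r1 <- r2,r3: IF@3 ID@4 stall=0 (-) EX@5 MEM@6 WB@7
I3 add r5 <- r2,r2: IF@4 ID@5 stall=0 (-) EX@6 MEM@7 WB@8

Answer: 5 6 7 8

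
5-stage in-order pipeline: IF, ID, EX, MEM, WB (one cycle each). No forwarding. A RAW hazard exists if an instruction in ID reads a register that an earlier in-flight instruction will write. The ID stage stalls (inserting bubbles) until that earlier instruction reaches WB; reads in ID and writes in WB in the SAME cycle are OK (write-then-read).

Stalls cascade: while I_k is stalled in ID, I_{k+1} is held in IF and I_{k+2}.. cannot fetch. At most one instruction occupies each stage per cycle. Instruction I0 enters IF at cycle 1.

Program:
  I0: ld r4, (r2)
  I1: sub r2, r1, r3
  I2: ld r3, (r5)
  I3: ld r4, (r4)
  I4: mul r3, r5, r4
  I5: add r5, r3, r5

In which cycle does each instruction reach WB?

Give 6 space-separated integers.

I0 ld r4 <- r2: IF@1 ID@2 stall=0 (-) EX@3 MEM@4 WB@5
I1 sub r2 <- r1,r3: IF@2 ID@3 stall=0 (-) EX@4 MEM@5 WB@6
I2 ld r3 <- r5: IF@3 ID@4 stall=0 (-) EX@5 MEM@6 WB@7
I3 ld r4 <- r4: IF@4 ID@5 stall=0 (-) EX@6 MEM@7 WB@8
I4 mul r3 <- r5,r4: IF@5 ID@6 stall=2 (RAW on I3.r4 (WB@8)) EX@9 MEM@10 WB@11
I5 add r5 <- r3,r5: IF@6 ID@9 stall=2 (RAW on I4.r3 (WB@11)) EX@12 MEM@13 WB@14

Answer: 5 6 7 8 11 14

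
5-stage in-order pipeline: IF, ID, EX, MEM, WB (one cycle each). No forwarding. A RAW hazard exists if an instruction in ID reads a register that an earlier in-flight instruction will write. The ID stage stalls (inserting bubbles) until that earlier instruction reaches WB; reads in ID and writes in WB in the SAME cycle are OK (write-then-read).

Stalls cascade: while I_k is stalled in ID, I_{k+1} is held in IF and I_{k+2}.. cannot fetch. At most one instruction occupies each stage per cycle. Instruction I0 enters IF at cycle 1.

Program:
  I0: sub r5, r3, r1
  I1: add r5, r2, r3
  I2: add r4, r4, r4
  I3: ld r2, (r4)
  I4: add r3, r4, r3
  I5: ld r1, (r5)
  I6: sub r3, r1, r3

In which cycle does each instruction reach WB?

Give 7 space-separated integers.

Answer: 5 6 7 10 11 12 15

Derivation:
I0 sub r5 <- r3,r1: IF@1 ID@2 stall=0 (-) EX@3 MEM@4 WB@5
I1 add r5 <- r2,r3: IF@2 ID@3 stall=0 (-) EX@4 MEM@5 WB@6
I2 add r4 <- r4,r4: IF@3 ID@4 stall=0 (-) EX@5 MEM@6 WB@7
I3 ld r2 <- r4: IF@4 ID@5 stall=2 (RAW on I2.r4 (WB@7)) EX@8 MEM@9 WB@10
I4 add r3 <- r4,r3: IF@5 ID@8 stall=0 (-) EX@9 MEM@10 WB@11
I5 ld r1 <- r5: IF@8 ID@9 stall=0 (-) EX@10 MEM@11 WB@12
I6 sub r3 <- r1,r3: IF@9 ID@10 stall=2 (RAW on I5.r1 (WB@12)) EX@13 MEM@14 WB@15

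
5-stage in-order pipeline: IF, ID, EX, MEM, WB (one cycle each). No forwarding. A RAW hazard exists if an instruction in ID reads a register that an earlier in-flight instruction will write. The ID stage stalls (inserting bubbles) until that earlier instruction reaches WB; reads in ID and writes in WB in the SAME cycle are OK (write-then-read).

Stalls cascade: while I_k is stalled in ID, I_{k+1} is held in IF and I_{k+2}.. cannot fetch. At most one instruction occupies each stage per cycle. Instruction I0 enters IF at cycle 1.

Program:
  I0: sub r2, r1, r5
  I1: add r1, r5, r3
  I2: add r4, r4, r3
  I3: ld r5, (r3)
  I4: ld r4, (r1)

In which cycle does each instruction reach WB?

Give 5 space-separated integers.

I0 sub r2 <- r1,r5: IF@1 ID@2 stall=0 (-) EX@3 MEM@4 WB@5
I1 add r1 <- r5,r3: IF@2 ID@3 stall=0 (-) EX@4 MEM@5 WB@6
I2 add r4 <- r4,r3: IF@3 ID@4 stall=0 (-) EX@5 MEM@6 WB@7
I3 ld r5 <- r3: IF@4 ID@5 stall=0 (-) EX@6 MEM@7 WB@8
I4 ld r4 <- r1: IF@5 ID@6 stall=0 (-) EX@7 MEM@8 WB@9

Answer: 5 6 7 8 9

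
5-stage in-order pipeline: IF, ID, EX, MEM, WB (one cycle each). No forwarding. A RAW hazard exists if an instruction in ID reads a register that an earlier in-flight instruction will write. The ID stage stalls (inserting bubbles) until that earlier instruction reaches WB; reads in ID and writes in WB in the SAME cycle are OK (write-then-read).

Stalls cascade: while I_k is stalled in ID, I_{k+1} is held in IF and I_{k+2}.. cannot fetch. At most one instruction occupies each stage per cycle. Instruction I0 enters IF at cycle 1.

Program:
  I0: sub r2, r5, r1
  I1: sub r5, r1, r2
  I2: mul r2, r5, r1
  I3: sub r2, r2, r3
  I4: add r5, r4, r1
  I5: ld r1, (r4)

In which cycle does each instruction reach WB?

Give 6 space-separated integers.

I0 sub r2 <- r5,r1: IF@1 ID@2 stall=0 (-) EX@3 MEM@4 WB@5
I1 sub r5 <- r1,r2: IF@2 ID@3 stall=2 (RAW on I0.r2 (WB@5)) EX@6 MEM@7 WB@8
I2 mul r2 <- r5,r1: IF@3 ID@6 stall=2 (RAW on I1.r5 (WB@8)) EX@9 MEM@10 WB@11
I3 sub r2 <- r2,r3: IF@6 ID@9 stall=2 (RAW on I2.r2 (WB@11)) EX@12 MEM@13 WB@14
I4 add r5 <- r4,r1: IF@9 ID@12 stall=0 (-) EX@13 MEM@14 WB@15
I5 ld r1 <- r4: IF@12 ID@13 stall=0 (-) EX@14 MEM@15 WB@16

Answer: 5 8 11 14 15 16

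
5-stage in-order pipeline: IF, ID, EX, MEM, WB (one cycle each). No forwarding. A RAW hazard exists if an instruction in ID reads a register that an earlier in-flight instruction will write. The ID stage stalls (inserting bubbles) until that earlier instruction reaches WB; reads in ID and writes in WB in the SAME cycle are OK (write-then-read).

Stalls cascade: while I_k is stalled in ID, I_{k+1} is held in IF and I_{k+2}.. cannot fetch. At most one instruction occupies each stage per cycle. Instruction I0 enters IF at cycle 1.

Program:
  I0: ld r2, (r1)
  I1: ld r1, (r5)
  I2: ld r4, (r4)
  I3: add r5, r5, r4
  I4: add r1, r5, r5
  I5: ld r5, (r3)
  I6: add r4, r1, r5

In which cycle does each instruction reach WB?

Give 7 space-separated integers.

Answer: 5 6 7 10 13 14 17

Derivation:
I0 ld r2 <- r1: IF@1 ID@2 stall=0 (-) EX@3 MEM@4 WB@5
I1 ld r1 <- r5: IF@2 ID@3 stall=0 (-) EX@4 MEM@5 WB@6
I2 ld r4 <- r4: IF@3 ID@4 stall=0 (-) EX@5 MEM@6 WB@7
I3 add r5 <- r5,r4: IF@4 ID@5 stall=2 (RAW on I2.r4 (WB@7)) EX@8 MEM@9 WB@10
I4 add r1 <- r5,r5: IF@5 ID@8 stall=2 (RAW on I3.r5 (WB@10)) EX@11 MEM@12 WB@13
I5 ld r5 <- r3: IF@8 ID@11 stall=0 (-) EX@12 MEM@13 WB@14
I6 add r4 <- r1,r5: IF@11 ID@12 stall=2 (RAW on I5.r5 (WB@14)) EX@15 MEM@16 WB@17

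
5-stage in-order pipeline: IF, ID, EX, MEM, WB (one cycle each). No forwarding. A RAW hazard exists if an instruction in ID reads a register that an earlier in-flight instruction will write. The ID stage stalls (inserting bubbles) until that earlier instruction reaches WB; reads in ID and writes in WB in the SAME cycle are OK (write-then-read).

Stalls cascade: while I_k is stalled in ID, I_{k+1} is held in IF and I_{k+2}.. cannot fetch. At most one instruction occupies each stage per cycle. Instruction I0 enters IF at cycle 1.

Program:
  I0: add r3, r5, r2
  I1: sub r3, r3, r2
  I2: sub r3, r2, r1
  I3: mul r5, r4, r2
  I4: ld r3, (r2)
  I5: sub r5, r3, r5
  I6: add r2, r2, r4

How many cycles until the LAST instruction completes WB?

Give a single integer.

I0 add r3 <- r5,r2: IF@1 ID@2 stall=0 (-) EX@3 MEM@4 WB@5
I1 sub r3 <- r3,r2: IF@2 ID@3 stall=2 (RAW on I0.r3 (WB@5)) EX@6 MEM@7 WB@8
I2 sub r3 <- r2,r1: IF@3 ID@6 stall=0 (-) EX@7 MEM@8 WB@9
I3 mul r5 <- r4,r2: IF@6 ID@7 stall=0 (-) EX@8 MEM@9 WB@10
I4 ld r3 <- r2: IF@7 ID@8 stall=0 (-) EX@9 MEM@10 WB@11
I5 sub r5 <- r3,r5: IF@8 ID@9 stall=2 (RAW on I4.r3 (WB@11)) EX@12 MEM@13 WB@14
I6 add r2 <- r2,r4: IF@9 ID@12 stall=0 (-) EX@13 MEM@14 WB@15

Answer: 15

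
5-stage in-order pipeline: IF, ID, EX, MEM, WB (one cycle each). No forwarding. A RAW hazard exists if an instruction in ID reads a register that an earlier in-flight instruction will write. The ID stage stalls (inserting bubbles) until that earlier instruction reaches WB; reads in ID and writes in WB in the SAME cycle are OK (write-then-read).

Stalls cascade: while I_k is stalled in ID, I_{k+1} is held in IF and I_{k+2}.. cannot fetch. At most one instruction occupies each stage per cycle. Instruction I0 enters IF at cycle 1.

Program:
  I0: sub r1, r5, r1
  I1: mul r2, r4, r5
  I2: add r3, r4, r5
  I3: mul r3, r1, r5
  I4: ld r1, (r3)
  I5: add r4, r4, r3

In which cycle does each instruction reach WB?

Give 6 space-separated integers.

Answer: 5 6 7 8 11 12

Derivation:
I0 sub r1 <- r5,r1: IF@1 ID@2 stall=0 (-) EX@3 MEM@4 WB@5
I1 mul r2 <- r4,r5: IF@2 ID@3 stall=0 (-) EX@4 MEM@5 WB@6
I2 add r3 <- r4,r5: IF@3 ID@4 stall=0 (-) EX@5 MEM@6 WB@7
I3 mul r3 <- r1,r5: IF@4 ID@5 stall=0 (-) EX@6 MEM@7 WB@8
I4 ld r1 <- r3: IF@5 ID@6 stall=2 (RAW on I3.r3 (WB@8)) EX@9 MEM@10 WB@11
I5 add r4 <- r4,r3: IF@6 ID@9 stall=0 (-) EX@10 MEM@11 WB@12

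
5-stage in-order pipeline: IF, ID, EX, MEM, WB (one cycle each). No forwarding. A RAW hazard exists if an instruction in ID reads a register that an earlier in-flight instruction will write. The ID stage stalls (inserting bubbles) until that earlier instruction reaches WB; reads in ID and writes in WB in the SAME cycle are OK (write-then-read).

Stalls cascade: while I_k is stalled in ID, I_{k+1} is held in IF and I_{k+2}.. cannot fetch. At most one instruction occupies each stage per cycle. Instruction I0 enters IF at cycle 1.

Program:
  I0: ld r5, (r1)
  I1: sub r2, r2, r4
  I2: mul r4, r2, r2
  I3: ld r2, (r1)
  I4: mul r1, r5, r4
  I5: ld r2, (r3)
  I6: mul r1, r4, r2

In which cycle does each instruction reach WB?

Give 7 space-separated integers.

I0 ld r5 <- r1: IF@1 ID@2 stall=0 (-) EX@3 MEM@4 WB@5
I1 sub r2 <- r2,r4: IF@2 ID@3 stall=0 (-) EX@4 MEM@5 WB@6
I2 mul r4 <- r2,r2: IF@3 ID@4 stall=2 (RAW on I1.r2 (WB@6)) EX@7 MEM@8 WB@9
I3 ld r2 <- r1: IF@4 ID@7 stall=0 (-) EX@8 MEM@9 WB@10
I4 mul r1 <- r5,r4: IF@7 ID@8 stall=1 (RAW on I2.r4 (WB@9)) EX@10 MEM@11 WB@12
I5 ld r2 <- r3: IF@8 ID@10 stall=0 (-) EX@11 MEM@12 WB@13
I6 mul r1 <- r4,r2: IF@10 ID@11 stall=2 (RAW on I5.r2 (WB@13)) EX@14 MEM@15 WB@16

Answer: 5 6 9 10 12 13 16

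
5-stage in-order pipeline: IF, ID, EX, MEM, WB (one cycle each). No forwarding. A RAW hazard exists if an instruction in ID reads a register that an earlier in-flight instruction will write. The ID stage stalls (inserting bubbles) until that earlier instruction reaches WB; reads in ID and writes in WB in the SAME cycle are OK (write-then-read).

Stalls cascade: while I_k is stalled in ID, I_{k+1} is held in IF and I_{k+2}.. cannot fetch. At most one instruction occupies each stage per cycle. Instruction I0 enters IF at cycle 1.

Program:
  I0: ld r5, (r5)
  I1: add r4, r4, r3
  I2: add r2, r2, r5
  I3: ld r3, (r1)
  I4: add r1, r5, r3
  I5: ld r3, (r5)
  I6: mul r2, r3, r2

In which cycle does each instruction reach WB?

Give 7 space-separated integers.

Answer: 5 6 8 9 12 13 16

Derivation:
I0 ld r5 <- r5: IF@1 ID@2 stall=0 (-) EX@3 MEM@4 WB@5
I1 add r4 <- r4,r3: IF@2 ID@3 stall=0 (-) EX@4 MEM@5 WB@6
I2 add r2 <- r2,r5: IF@3 ID@4 stall=1 (RAW on I0.r5 (WB@5)) EX@6 MEM@7 WB@8
I3 ld r3 <- r1: IF@4 ID@6 stall=0 (-) EX@7 MEM@8 WB@9
I4 add r1 <- r5,r3: IF@6 ID@7 stall=2 (RAW on I3.r3 (WB@9)) EX@10 MEM@11 WB@12
I5 ld r3 <- r5: IF@7 ID@10 stall=0 (-) EX@11 MEM@12 WB@13
I6 mul r2 <- r3,r2: IF@10 ID@11 stall=2 (RAW on I5.r3 (WB@13)) EX@14 MEM@15 WB@16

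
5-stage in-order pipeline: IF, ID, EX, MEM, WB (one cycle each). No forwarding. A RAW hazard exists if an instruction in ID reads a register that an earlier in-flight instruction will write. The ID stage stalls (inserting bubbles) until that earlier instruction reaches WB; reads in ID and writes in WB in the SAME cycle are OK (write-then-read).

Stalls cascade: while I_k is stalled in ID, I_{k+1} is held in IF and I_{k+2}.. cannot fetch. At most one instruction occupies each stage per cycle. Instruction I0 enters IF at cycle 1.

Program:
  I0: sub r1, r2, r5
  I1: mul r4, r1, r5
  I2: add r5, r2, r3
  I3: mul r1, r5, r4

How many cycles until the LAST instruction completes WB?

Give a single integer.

I0 sub r1 <- r2,r5: IF@1 ID@2 stall=0 (-) EX@3 MEM@4 WB@5
I1 mul r4 <- r1,r5: IF@2 ID@3 stall=2 (RAW on I0.r1 (WB@5)) EX@6 MEM@7 WB@8
I2 add r5 <- r2,r3: IF@3 ID@6 stall=0 (-) EX@7 MEM@8 WB@9
I3 mul r1 <- r5,r4: IF@6 ID@7 stall=2 (RAW on I2.r5 (WB@9)) EX@10 MEM@11 WB@12

Answer: 12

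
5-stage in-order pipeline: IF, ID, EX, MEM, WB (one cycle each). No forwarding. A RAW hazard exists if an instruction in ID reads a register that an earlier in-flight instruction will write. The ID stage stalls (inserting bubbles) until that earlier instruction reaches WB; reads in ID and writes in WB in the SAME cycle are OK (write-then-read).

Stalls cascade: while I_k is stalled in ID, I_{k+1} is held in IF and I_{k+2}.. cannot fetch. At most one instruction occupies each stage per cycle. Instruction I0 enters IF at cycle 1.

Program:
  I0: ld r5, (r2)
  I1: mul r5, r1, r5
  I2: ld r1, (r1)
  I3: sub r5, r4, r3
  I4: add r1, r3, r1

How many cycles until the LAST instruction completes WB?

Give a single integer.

I0 ld r5 <- r2: IF@1 ID@2 stall=0 (-) EX@3 MEM@4 WB@5
I1 mul r5 <- r1,r5: IF@2 ID@3 stall=2 (RAW on I0.r5 (WB@5)) EX@6 MEM@7 WB@8
I2 ld r1 <- r1: IF@3 ID@6 stall=0 (-) EX@7 MEM@8 WB@9
I3 sub r5 <- r4,r3: IF@6 ID@7 stall=0 (-) EX@8 MEM@9 WB@10
I4 add r1 <- r3,r1: IF@7 ID@8 stall=1 (RAW on I2.r1 (WB@9)) EX@10 MEM@11 WB@12

Answer: 12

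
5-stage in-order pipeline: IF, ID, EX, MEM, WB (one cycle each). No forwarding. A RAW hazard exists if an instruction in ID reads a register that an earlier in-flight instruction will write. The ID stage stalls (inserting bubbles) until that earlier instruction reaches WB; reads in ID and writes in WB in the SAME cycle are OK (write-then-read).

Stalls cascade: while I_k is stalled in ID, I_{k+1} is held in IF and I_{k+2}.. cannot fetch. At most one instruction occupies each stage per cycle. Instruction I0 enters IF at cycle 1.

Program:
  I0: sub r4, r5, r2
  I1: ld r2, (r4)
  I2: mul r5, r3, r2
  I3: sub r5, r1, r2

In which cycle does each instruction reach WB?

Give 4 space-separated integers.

I0 sub r4 <- r5,r2: IF@1 ID@2 stall=0 (-) EX@3 MEM@4 WB@5
I1 ld r2 <- r4: IF@2 ID@3 stall=2 (RAW on I0.r4 (WB@5)) EX@6 MEM@7 WB@8
I2 mul r5 <- r3,r2: IF@3 ID@6 stall=2 (RAW on I1.r2 (WB@8)) EX@9 MEM@10 WB@11
I3 sub r5 <- r1,r2: IF@6 ID@9 stall=0 (-) EX@10 MEM@11 WB@12

Answer: 5 8 11 12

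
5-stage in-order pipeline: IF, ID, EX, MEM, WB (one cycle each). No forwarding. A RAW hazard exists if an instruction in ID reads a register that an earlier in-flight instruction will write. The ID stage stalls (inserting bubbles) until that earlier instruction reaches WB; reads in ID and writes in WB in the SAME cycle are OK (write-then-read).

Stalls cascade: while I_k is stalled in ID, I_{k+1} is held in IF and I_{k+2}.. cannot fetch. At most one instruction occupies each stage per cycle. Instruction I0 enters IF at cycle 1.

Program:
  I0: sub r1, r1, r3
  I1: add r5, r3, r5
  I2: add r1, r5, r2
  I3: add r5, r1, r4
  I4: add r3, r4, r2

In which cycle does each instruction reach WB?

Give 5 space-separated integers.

I0 sub r1 <- r1,r3: IF@1 ID@2 stall=0 (-) EX@3 MEM@4 WB@5
I1 add r5 <- r3,r5: IF@2 ID@3 stall=0 (-) EX@4 MEM@5 WB@6
I2 add r1 <- r5,r2: IF@3 ID@4 stall=2 (RAW on I1.r5 (WB@6)) EX@7 MEM@8 WB@9
I3 add r5 <- r1,r4: IF@4 ID@7 stall=2 (RAW on I2.r1 (WB@9)) EX@10 MEM@11 WB@12
I4 add r3 <- r4,r2: IF@7 ID@10 stall=0 (-) EX@11 MEM@12 WB@13

Answer: 5 6 9 12 13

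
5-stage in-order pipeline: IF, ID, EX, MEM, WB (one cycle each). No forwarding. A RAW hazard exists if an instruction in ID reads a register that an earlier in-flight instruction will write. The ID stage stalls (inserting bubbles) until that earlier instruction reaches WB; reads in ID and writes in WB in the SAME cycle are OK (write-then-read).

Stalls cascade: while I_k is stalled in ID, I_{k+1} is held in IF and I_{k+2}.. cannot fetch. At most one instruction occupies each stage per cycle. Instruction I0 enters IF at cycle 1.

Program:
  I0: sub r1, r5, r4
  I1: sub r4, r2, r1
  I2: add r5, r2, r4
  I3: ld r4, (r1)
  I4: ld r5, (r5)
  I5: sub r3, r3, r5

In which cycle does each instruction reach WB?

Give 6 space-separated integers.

I0 sub r1 <- r5,r4: IF@1 ID@2 stall=0 (-) EX@3 MEM@4 WB@5
I1 sub r4 <- r2,r1: IF@2 ID@3 stall=2 (RAW on I0.r1 (WB@5)) EX@6 MEM@7 WB@8
I2 add r5 <- r2,r4: IF@3 ID@6 stall=2 (RAW on I1.r4 (WB@8)) EX@9 MEM@10 WB@11
I3 ld r4 <- r1: IF@6 ID@9 stall=0 (-) EX@10 MEM@11 WB@12
I4 ld r5 <- r5: IF@9 ID@10 stall=1 (RAW on I2.r5 (WB@11)) EX@12 MEM@13 WB@14
I5 sub r3 <- r3,r5: IF@10 ID@12 stall=2 (RAW on I4.r5 (WB@14)) EX@15 MEM@16 WB@17

Answer: 5 8 11 12 14 17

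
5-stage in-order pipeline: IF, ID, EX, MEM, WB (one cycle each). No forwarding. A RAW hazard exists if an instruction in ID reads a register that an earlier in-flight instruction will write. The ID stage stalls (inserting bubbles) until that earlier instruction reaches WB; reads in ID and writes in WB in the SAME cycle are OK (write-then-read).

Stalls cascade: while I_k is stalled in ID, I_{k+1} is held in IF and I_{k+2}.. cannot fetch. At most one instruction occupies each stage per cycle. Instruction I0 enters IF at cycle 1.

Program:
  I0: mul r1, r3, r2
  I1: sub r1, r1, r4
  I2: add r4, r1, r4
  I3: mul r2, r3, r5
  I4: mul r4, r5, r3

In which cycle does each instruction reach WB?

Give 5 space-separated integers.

Answer: 5 8 11 12 13

Derivation:
I0 mul r1 <- r3,r2: IF@1 ID@2 stall=0 (-) EX@3 MEM@4 WB@5
I1 sub r1 <- r1,r4: IF@2 ID@3 stall=2 (RAW on I0.r1 (WB@5)) EX@6 MEM@7 WB@8
I2 add r4 <- r1,r4: IF@3 ID@6 stall=2 (RAW on I1.r1 (WB@8)) EX@9 MEM@10 WB@11
I3 mul r2 <- r3,r5: IF@6 ID@9 stall=0 (-) EX@10 MEM@11 WB@12
I4 mul r4 <- r5,r3: IF@9 ID@10 stall=0 (-) EX@11 MEM@12 WB@13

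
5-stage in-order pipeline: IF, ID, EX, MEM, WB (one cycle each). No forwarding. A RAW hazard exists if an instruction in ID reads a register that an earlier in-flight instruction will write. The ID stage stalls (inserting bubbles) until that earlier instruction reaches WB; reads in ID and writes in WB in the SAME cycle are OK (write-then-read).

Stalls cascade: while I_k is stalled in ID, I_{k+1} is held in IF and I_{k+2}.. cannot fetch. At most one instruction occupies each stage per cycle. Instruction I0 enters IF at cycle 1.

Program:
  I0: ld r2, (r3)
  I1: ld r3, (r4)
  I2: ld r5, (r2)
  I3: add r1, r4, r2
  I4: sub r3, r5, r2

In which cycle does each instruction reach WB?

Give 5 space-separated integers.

I0 ld r2 <- r3: IF@1 ID@2 stall=0 (-) EX@3 MEM@4 WB@5
I1 ld r3 <- r4: IF@2 ID@3 stall=0 (-) EX@4 MEM@5 WB@6
I2 ld r5 <- r2: IF@3 ID@4 stall=1 (RAW on I0.r2 (WB@5)) EX@6 MEM@7 WB@8
I3 add r1 <- r4,r2: IF@4 ID@6 stall=0 (-) EX@7 MEM@8 WB@9
I4 sub r3 <- r5,r2: IF@6 ID@7 stall=1 (RAW on I2.r5 (WB@8)) EX@9 MEM@10 WB@11

Answer: 5 6 8 9 11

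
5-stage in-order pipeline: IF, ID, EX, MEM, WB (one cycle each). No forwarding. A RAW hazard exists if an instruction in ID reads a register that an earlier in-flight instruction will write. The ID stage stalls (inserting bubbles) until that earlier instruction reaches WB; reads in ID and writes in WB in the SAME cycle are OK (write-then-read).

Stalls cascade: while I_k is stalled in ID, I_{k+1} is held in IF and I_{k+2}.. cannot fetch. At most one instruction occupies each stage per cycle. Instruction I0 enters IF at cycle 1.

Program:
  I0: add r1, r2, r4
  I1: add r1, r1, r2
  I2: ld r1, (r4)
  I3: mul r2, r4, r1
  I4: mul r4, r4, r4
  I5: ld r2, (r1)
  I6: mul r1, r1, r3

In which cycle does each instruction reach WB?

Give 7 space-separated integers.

Answer: 5 8 9 12 13 14 15

Derivation:
I0 add r1 <- r2,r4: IF@1 ID@2 stall=0 (-) EX@3 MEM@4 WB@5
I1 add r1 <- r1,r2: IF@2 ID@3 stall=2 (RAW on I0.r1 (WB@5)) EX@6 MEM@7 WB@8
I2 ld r1 <- r4: IF@3 ID@6 stall=0 (-) EX@7 MEM@8 WB@9
I3 mul r2 <- r4,r1: IF@6 ID@7 stall=2 (RAW on I2.r1 (WB@9)) EX@10 MEM@11 WB@12
I4 mul r4 <- r4,r4: IF@7 ID@10 stall=0 (-) EX@11 MEM@12 WB@13
I5 ld r2 <- r1: IF@10 ID@11 stall=0 (-) EX@12 MEM@13 WB@14
I6 mul r1 <- r1,r3: IF@11 ID@12 stall=0 (-) EX@13 MEM@14 WB@15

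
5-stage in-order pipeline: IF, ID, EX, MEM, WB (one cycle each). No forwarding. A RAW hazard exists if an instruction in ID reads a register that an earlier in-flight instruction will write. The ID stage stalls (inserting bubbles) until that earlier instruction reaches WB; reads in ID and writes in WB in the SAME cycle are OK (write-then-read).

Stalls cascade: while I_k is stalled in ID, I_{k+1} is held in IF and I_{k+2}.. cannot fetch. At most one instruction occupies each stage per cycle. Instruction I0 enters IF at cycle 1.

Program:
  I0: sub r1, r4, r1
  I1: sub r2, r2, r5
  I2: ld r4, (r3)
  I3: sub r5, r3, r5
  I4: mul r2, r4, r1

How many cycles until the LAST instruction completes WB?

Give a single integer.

Answer: 10

Derivation:
I0 sub r1 <- r4,r1: IF@1 ID@2 stall=0 (-) EX@3 MEM@4 WB@5
I1 sub r2 <- r2,r5: IF@2 ID@3 stall=0 (-) EX@4 MEM@5 WB@6
I2 ld r4 <- r3: IF@3 ID@4 stall=0 (-) EX@5 MEM@6 WB@7
I3 sub r5 <- r3,r5: IF@4 ID@5 stall=0 (-) EX@6 MEM@7 WB@8
I4 mul r2 <- r4,r1: IF@5 ID@6 stall=1 (RAW on I2.r4 (WB@7)) EX@8 MEM@9 WB@10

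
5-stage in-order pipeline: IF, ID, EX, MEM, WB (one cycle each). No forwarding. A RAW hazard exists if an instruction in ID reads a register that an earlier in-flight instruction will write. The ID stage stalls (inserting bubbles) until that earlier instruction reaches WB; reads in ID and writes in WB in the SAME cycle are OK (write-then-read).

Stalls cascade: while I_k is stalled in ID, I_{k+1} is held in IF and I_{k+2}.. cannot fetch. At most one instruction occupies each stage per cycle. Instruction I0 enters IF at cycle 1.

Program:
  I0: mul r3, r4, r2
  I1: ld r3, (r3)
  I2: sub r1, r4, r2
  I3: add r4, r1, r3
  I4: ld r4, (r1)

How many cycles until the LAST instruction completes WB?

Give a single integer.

Answer: 13

Derivation:
I0 mul r3 <- r4,r2: IF@1 ID@2 stall=0 (-) EX@3 MEM@4 WB@5
I1 ld r3 <- r3: IF@2 ID@3 stall=2 (RAW on I0.r3 (WB@5)) EX@6 MEM@7 WB@8
I2 sub r1 <- r4,r2: IF@3 ID@6 stall=0 (-) EX@7 MEM@8 WB@9
I3 add r4 <- r1,r3: IF@6 ID@7 stall=2 (RAW on I2.r1 (WB@9)) EX@10 MEM@11 WB@12
I4 ld r4 <- r1: IF@7 ID@10 stall=0 (-) EX@11 MEM@12 WB@13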